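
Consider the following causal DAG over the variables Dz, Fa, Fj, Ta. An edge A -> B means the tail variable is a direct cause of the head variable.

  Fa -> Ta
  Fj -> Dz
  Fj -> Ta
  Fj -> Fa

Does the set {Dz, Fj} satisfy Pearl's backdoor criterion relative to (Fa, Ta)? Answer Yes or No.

Yes

Backdoor paths from Fa to Ta (paths whose first edge points into Fa):
  P1: Fa <- Fj -> Ta
Condition 1 (no descendant of Fa in the set): holds — descendants of Fa are {Ta}; none are in {Dz, Fj}.
Condition 2 (every backdoor path blocked by {Dz, Fj}):
  P1: blocked at fork node Fj ∈ conditioning set.
{Dz, Fj} satisfies the backdoor criterion.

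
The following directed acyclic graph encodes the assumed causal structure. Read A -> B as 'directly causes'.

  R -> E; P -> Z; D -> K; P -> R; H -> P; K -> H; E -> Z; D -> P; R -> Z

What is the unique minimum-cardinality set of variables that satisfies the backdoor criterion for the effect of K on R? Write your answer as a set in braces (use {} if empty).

{D}

Variables eligible for adjustment (non-descendants of K, excluding K and R): {D}.
Backdoor paths from K to R:
  P1: K <- D -> P -> R
  P2: K <- D -> P -> Z <- R
  P3: K <- D -> P -> Z <- E <- R
The empty set is not sufficient: P1 (K <- D -> P -> R) has no collider blocking it and no conditioned non-collider, so it is open.
Try {D}:
  P1: blocked at fork node D ∈ conditioning set.
  P2: blocked at fork node D ∈ conditioning set.
  P3: blocked at fork node D ∈ conditioning set.
{D} contains no descendant of K and blocks every backdoor path.
{D} is the unique smallest valid adjustment set.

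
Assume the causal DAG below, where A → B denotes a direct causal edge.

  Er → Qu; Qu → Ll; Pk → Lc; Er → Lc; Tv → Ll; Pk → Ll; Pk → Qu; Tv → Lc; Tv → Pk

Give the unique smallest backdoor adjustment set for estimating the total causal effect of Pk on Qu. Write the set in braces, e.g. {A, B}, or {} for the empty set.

{}

Variables eligible for adjustment (non-descendants of Pk, excluding Pk and Qu): {Er, Tv}.
Backdoor paths from Pk to Qu:
  P1: Pk <- Tv -> Lc <- Er -> Qu
  P2: Pk <- Tv -> Ll <- Qu
Each backdoor path contains an unconditioned collider, so every path is already blocked with the empty conditioning set:
  P1: blocked at collider Lc (neither it nor any descendant is in the conditioning set).
  P2: blocked at collider Ll (neither it nor any descendant is in the conditioning set).
The empty set is therefore the unique smallest valid set.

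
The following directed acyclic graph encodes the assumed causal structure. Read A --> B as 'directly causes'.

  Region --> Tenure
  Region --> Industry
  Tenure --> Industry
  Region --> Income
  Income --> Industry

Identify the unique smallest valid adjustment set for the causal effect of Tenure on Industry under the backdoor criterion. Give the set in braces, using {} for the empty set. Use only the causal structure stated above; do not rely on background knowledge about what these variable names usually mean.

Variables eligible for adjustment (non-descendants of Tenure, excluding Tenure and Industry): {Income, Region}.
Backdoor paths from Tenure to Industry:
  P1: Tenure <- Region -> Income -> Industry
  P2: Tenure <- Region -> Industry
The empty set is not sufficient: P1 (Tenure <- Region -> Income -> Industry) has no collider blocking it and no conditioned non-collider, so it is open.
Try {Region}:
  P1: blocked at fork node Region ∈ conditioning set.
  P2: blocked at fork node Region ∈ conditioning set.
{Region} contains no descendant of Tenure and blocks every backdoor path.
No other singleton works — e.g. {Income} leaves P2 open — so {Region} is the unique smallest valid adjustment set.

{Region}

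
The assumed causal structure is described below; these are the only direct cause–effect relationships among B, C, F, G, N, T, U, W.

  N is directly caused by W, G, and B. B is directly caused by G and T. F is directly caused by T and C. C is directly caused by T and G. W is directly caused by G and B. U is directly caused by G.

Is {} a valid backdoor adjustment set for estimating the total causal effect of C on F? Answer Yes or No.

Backdoor paths from C to F (paths whose first edge points into C):
  P1: C <- G -> B <- T -> F
  P2: C <- G -> W <- B <- T -> F
  P3: C <- G -> W -> N <- B <- T -> F
  P4: C <- G -> N <- B <- T -> F
  P5: C <- G -> N <- W <- B <- T -> F
  P6: C <- T -> F
Condition 1 (no descendant of C in the set): holds — descendants of C are {F}; none are in {}.
Condition 2 (every backdoor path blocked by {}):
  P1: blocked at collider B (neither it nor any descendant is in the conditioning set).
  P2: blocked at collider W (neither it nor any descendant is in the conditioning set).
  P3: blocked at collider N (neither it nor any descendant is in the conditioning set).
  P4: blocked at collider N (neither it nor any descendant is in the conditioning set).
  P5: blocked at collider N (neither it nor any descendant is in the conditioning set).
  P6: open — no interior node is in the conditioning set.
{} does not satisfy the backdoor criterion.

No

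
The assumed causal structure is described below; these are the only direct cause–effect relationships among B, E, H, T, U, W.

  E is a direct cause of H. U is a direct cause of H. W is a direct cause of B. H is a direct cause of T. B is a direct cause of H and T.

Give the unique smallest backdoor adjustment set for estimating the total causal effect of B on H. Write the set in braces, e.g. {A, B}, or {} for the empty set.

{}

Variables eligible for adjustment (non-descendants of B, excluding B and H): {E, U, W}.
Backdoor paths from B to H:
  (none)
With no backdoor paths the empty set already satisfies the criterion, and it is trivially minimal.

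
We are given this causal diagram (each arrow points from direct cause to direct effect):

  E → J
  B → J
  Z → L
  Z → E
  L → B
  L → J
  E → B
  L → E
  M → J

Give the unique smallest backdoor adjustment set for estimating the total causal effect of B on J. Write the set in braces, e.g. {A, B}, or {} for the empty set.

{E, L}

Variables eligible for adjustment (non-descendants of B, excluding B and J): {E, L, M, Z}.
Backdoor paths from B to J:
  P1: B <- L <- Z -> E -> J
  P2: B <- L -> E -> J
  P3: B <- L -> J
  P4: B <- E <- Z -> L -> J
  P5: B <- E <- L -> J
  P6: B <- E -> J
The empty set is not sufficient: P1 (B <- L <- Z -> E -> J) has no collider blocking it and no conditioned non-collider, so it is open.
Try {E, L}:
  P1: blocked at chain node L ∈ conditioning set.
  P2: blocked at fork node L ∈ conditioning set.
  P3: blocked at fork node L ∈ conditioning set.
  P4: blocked at chain node E ∈ conditioning set.
  P5: blocked at chain node E ∈ conditioning set.
  P6: blocked at fork node E ∈ conditioning set.
{E, L} contains no descendant of B and blocks every backdoor path.
Every element of {E, L} is needed (dropping E leaves P6 open; dropping L leaves P3 open), so no proper subset is valid.
Among all size-2 subsets of the eligible variables, only {E, L} blocks every backdoor path, so it is the unique smallest valid adjustment set.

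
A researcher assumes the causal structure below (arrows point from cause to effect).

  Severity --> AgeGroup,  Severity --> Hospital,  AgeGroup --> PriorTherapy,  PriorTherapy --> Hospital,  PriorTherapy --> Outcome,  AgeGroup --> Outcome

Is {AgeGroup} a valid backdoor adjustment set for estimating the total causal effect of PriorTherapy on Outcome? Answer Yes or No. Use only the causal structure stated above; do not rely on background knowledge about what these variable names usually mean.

Yes

Backdoor paths from PriorTherapy to Outcome (paths whose first edge points into PriorTherapy):
  P1: PriorTherapy <- AgeGroup -> Outcome
Condition 1 (no descendant of PriorTherapy in the set): holds — descendants of PriorTherapy are {Hospital, Outcome}; none are in {AgeGroup}.
Condition 2 (every backdoor path blocked by {AgeGroup}):
  P1: blocked at fork node AgeGroup ∈ conditioning set.
{AgeGroup} satisfies the backdoor criterion.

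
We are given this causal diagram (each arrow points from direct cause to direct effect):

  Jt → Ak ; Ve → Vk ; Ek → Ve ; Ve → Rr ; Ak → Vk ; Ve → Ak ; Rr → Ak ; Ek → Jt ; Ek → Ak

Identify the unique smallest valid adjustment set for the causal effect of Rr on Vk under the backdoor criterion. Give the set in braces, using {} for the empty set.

{Ve}

Variables eligible for adjustment (non-descendants of Rr, excluding Rr and Vk): {Ek, Jt, Ve}.
Backdoor paths from Rr to Vk:
  P1: Rr <- Ve <- Ek -> Jt -> Ak -> Vk
  P2: Rr <- Ve <- Ek -> Ak -> Vk
  P3: Rr <- Ve -> Ak -> Vk
  P4: Rr <- Ve -> Vk
The empty set is not sufficient: P1 (Rr <- Ve <- Ek -> Jt -> Ak -> Vk) has no collider blocking it and no conditioned non-collider, so it is open.
Try {Ve}:
  P1: blocked at chain node Ve ∈ conditioning set.
  P2: blocked at chain node Ve ∈ conditioning set.
  P3: blocked at fork node Ve ∈ conditioning set.
  P4: blocked at fork node Ve ∈ conditioning set.
{Ve} contains no descendant of Rr and blocks every backdoor path.
No other singleton works — e.g. {Ek} leaves P3 open — so {Ve} is the unique smallest valid adjustment set.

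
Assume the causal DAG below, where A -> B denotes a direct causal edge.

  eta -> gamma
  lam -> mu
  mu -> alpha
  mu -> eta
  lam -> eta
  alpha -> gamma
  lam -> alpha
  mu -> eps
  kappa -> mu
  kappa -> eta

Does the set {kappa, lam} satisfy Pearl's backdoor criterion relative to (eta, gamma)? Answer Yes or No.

Backdoor paths from eta to gamma (paths whose first edge points into eta):
  P1: eta <- kappa -> mu <- lam -> alpha -> gamma
  P2: eta <- kappa -> mu -> alpha -> gamma
  P3: eta <- lam -> mu -> alpha -> gamma
  P4: eta <- lam -> alpha -> gamma
  P5: eta <- mu <- lam -> alpha -> gamma
  P6: eta <- mu -> alpha -> gamma
Condition 1 (no descendant of eta in the set): holds — descendants of eta are {gamma}; none are in {kappa, lam}.
Condition 2 (every backdoor path blocked by {kappa, lam}):
  P1: blocked at fork node kappa ∈ conditioning set.
  P2: blocked at fork node kappa ∈ conditioning set.
  P3: blocked at fork node lam ∈ conditioning set.
  P4: blocked at fork node lam ∈ conditioning set.
  P5: blocked at fork node lam ∈ conditioning set.
  P6: open — no interior node is in the conditioning set.
{kappa, lam} does not satisfy the backdoor criterion.

No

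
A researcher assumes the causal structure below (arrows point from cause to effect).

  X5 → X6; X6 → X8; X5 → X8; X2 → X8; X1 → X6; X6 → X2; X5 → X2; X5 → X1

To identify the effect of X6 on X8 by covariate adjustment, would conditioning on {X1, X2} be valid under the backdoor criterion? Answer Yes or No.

Backdoor paths from X6 to X8 (paths whose first edge points into X6):
  P1: X6 <- X5 -> X2 -> X8
  P2: X6 <- X5 -> X8
  P3: X6 <- X1 <- X5 -> X2 -> X8
  P4: X6 <- X1 <- X5 -> X8
Condition 1 (no descendant of X6 in the set): FAILS — X2 is a descendant of X6.
Condition 2 (every backdoor path blocked by {X1, X2}):
  P1: blocked at chain node X2 ∈ conditioning set.
  P2: open — no interior node is in the conditioning set.
  P3: blocked at chain node X1 ∈ conditioning set.
  P4: blocked at chain node X1 ∈ conditioning set.
{X1, X2} does not satisfy the backdoor criterion.

No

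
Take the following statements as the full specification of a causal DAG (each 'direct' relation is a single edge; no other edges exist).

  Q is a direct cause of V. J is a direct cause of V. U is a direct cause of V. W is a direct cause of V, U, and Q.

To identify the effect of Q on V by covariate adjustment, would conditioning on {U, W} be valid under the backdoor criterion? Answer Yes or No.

Yes

Backdoor paths from Q to V (paths whose first edge points into Q):
  P1: Q <- W -> U -> V
  P2: Q <- W -> V
Condition 1 (no descendant of Q in the set): holds — descendants of Q are {V}; none are in {U, W}.
Condition 2 (every backdoor path blocked by {U, W}):
  P1: blocked at fork node W ∈ conditioning set.
  P2: blocked at fork node W ∈ conditioning set.
{U, W} satisfies the backdoor criterion.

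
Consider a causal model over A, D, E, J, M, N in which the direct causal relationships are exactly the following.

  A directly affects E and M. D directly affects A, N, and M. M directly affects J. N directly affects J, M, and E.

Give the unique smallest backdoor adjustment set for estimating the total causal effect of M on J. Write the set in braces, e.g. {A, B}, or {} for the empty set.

Variables eligible for adjustment (non-descendants of M, excluding M and J): {A, D, E, N}.
Backdoor paths from M to J:
  P1: M <- D -> A -> E <- N -> J
  P2: M <- D -> N -> J
  P3: M <- A <- D -> N -> J
  P4: M <- A -> E <- N -> J
  P5: M <- N -> J
The empty set is not sufficient: P2 (M <- D -> N -> J) has no collider blocking it and no conditioned non-collider, so it is open.
Try {N}:
  P1: blocked at collider E (neither it nor any descendant is in the conditioning set).
  P2: blocked at chain node N ∈ conditioning set.
  P3: blocked at chain node N ∈ conditioning set.
  P4: blocked at collider E (neither it nor any descendant is in the conditioning set).
  P5: blocked at fork node N ∈ conditioning set.
{N} contains no descendant of M and blocks every backdoor path.
No other singleton works — e.g. {D} leaves P5 open — so {N} is the unique smallest valid adjustment set.

{N}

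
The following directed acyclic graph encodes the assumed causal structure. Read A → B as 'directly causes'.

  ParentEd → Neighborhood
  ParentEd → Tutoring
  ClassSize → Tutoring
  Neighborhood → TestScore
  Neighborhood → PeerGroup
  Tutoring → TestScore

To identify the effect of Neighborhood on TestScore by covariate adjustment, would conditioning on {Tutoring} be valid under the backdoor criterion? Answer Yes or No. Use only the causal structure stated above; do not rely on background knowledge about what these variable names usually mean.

Yes

Backdoor paths from Neighborhood to TestScore (paths whose first edge points into Neighborhood):
  P1: Neighborhood <- ParentEd -> Tutoring -> TestScore
Condition 1 (no descendant of Neighborhood in the set): holds — descendants of Neighborhood are {PeerGroup, TestScore}; none are in {Tutoring}.
Condition 2 (every backdoor path blocked by {Tutoring}):
  P1: blocked at chain node Tutoring ∈ conditioning set.
{Tutoring} satisfies the backdoor criterion.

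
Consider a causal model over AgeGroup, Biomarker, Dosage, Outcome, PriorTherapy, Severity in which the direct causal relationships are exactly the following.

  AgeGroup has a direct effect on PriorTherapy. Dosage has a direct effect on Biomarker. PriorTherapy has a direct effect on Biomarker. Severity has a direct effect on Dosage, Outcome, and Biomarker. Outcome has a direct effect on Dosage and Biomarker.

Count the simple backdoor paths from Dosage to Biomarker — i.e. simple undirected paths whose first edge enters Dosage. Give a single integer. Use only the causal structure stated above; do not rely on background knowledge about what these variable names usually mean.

4

A backdoor path from Dosage to Biomarker is any simple undirected path whose first edge points into Dosage (i.e. leaves Dosage via a parent).
Parents of Dosage: {Outcome, Severity}.
Enumerating:
  P1: Dosage <- Severity -> Outcome -> Biomarker
  P2: Dosage <- Severity -> Biomarker
  P3: Dosage <- Outcome <- Severity -> Biomarker
  P4: Dosage <- Outcome -> Biomarker
That exhausts the simple backdoor paths. Count: 4.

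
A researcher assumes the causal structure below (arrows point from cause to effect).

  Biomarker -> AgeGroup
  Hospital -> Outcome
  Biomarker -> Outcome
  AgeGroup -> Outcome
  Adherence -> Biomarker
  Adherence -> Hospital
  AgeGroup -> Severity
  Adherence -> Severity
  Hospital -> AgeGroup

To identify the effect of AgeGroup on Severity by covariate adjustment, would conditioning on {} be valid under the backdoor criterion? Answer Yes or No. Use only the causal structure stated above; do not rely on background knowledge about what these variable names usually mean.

Backdoor paths from AgeGroup to Severity (paths whose first edge points into AgeGroup):
  P1: AgeGroup <- Biomarker <- Adherence -> Severity
  P2: AgeGroup <- Biomarker -> Outcome <- Hospital <- Adherence -> Severity
  P3: AgeGroup <- Hospital <- Adherence -> Severity
  P4: AgeGroup <- Hospital -> Outcome <- Biomarker <- Adherence -> Severity
Condition 1 (no descendant of AgeGroup in the set): holds — descendants of AgeGroup are {Outcome, Severity}; none are in {}.
Condition 2 (every backdoor path blocked by {}):
  P1: open — no interior node is in the conditioning set.
  P2: blocked at collider Outcome (neither it nor any descendant is in the conditioning set).
  P3: open — no interior node is in the conditioning set.
  P4: blocked at collider Outcome (neither it nor any descendant is in the conditioning set).
{} does not satisfy the backdoor criterion.

No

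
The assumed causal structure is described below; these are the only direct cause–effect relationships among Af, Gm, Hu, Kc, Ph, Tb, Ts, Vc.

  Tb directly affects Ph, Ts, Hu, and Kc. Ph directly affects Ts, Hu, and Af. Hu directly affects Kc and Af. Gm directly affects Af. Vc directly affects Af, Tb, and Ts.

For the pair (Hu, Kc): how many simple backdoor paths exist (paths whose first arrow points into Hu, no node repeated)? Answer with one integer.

6

A backdoor path from Hu to Kc is any simple undirected path whose first edge points into Hu (i.e. leaves Hu via a parent).
Parents of Hu: {Ph, Tb}.
Enumerating:
  P1: Hu <- Tb -> Kc
  P2: Hu <- Ph <- Tb -> Kc
  P3: Hu <- Ph -> Af <- Vc -> Tb -> Kc
  P4: Hu <- Ph -> Af <- Vc -> Ts <- Tb -> Kc
  P5: Hu <- Ph -> Ts <- Vc -> Tb -> Kc
  P6: Hu <- Ph -> Ts <- Tb -> Kc
That exhausts the simple backdoor paths. Count: 6.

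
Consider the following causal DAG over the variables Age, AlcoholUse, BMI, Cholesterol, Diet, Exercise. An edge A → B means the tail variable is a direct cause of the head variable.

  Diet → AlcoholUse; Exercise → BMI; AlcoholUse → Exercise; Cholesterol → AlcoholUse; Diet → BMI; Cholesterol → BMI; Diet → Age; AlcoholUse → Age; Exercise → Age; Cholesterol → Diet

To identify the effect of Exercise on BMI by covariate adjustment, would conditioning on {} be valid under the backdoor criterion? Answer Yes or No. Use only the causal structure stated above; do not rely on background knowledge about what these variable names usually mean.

Backdoor paths from Exercise to BMI (paths whose first edge points into Exercise):
  P1: Exercise <- AlcoholUse <- Cholesterol -> Diet -> BMI
  P2: Exercise <- AlcoholUse <- Cholesterol -> BMI
  P3: Exercise <- AlcoholUse <- Diet <- Cholesterol -> BMI
  P4: Exercise <- AlcoholUse <- Diet -> BMI
  P5: Exercise <- AlcoholUse -> Age <- Diet <- Cholesterol -> BMI
  P6: Exercise <- AlcoholUse -> Age <- Diet -> BMI
Condition 1 (no descendant of Exercise in the set): holds — descendants of Exercise are {Age, BMI}; none are in {}.
Condition 2 (every backdoor path blocked by {}):
  P1: open — no interior node is in the conditioning set.
  P2: open — no interior node is in the conditioning set.
  P3: open — no interior node is in the conditioning set.
  P4: open — no interior node is in the conditioning set.
  P5: blocked at collider Age (neither it nor any descendant is in the conditioning set).
  P6: blocked at collider Age (neither it nor any descendant is in the conditioning set).
{} does not satisfy the backdoor criterion.

No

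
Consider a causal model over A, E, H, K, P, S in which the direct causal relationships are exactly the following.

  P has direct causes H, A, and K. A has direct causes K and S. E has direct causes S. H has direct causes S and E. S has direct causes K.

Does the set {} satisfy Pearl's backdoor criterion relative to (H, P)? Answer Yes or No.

No

Backdoor paths from H to P (paths whose first edge points into H):
  P1: H <- S <- K -> A -> P
  P2: H <- S <- K -> P
  P3: H <- S -> A <- K -> P
  P4: H <- S -> A -> P
  P5: H <- E <- S <- K -> A -> P
  P6: H <- E <- S <- K -> P
  P7: H <- E <- S -> A <- K -> P
  P8: H <- E <- S -> A -> P
Condition 1 (no descendant of H in the set): holds — descendants of H are {P}; none are in {}.
Condition 2 (every backdoor path blocked by {}):
  P1: open — no interior node is in the conditioning set.
  P2: open — no interior node is in the conditioning set.
  P3: blocked at collider A (neither it nor any descendant is in the conditioning set).
  P4: open — no interior node is in the conditioning set.
  P5: open — no interior node is in the conditioning set.
  P6: open — no interior node is in the conditioning set.
  P7: blocked at collider A (neither it nor any descendant is in the conditioning set).
  P8: open — no interior node is in the conditioning set.
{} does not satisfy the backdoor criterion.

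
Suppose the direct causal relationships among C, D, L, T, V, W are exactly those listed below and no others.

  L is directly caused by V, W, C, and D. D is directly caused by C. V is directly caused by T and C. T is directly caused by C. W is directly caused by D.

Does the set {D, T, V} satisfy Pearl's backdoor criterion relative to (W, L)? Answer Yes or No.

Yes

Backdoor paths from W to L (paths whose first edge points into W):
  P1: W <- D <- C -> T -> V -> L
  P2: W <- D <- C -> V -> L
  P3: W <- D <- C -> L
  P4: W <- D -> L
Condition 1 (no descendant of W in the set): holds — descendants of W are {L}; none are in {D, T, V}.
Condition 2 (every backdoor path blocked by {D, T, V}):
  P1: blocked at chain node D ∈ conditioning set.
  P2: blocked at chain node D ∈ conditioning set.
  P3: blocked at chain node D ∈ conditioning set.
  P4: blocked at fork node D ∈ conditioning set.
{D, T, V} satisfies the backdoor criterion.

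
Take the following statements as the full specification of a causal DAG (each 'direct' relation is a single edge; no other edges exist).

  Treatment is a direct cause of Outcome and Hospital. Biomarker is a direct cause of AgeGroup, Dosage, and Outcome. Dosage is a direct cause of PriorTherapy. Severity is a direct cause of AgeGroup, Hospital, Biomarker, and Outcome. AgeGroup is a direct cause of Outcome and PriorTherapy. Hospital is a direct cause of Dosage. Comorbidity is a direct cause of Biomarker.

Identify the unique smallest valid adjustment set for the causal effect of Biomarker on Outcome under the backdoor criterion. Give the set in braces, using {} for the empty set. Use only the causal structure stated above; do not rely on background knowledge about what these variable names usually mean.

{Severity}

Variables eligible for adjustment (non-descendants of Biomarker, excluding Biomarker and Outcome): {Comorbidity, Hospital, Severity, Treatment}.
Backdoor paths from Biomarker to Outcome:
  P1: Biomarker <- Severity -> Hospital <- Treatment -> Outcome
  P2: Biomarker <- Severity -> Hospital -> Dosage -> PriorTherapy <- AgeGroup -> Outcome
  P3: Biomarker <- Severity -> AgeGroup -> PriorTherapy <- Dosage <- Hospital <- Treatment -> Outcome
  P4: Biomarker <- Severity -> AgeGroup -> Outcome
  P5: Biomarker <- Severity -> Outcome
The empty set is not sufficient: P4 (Biomarker <- Severity -> AgeGroup -> Outcome) has no collider blocking it and no conditioned non-collider, so it is open.
Try {Severity}:
  P1: blocked at fork node Severity ∈ conditioning set.
  P2: blocked at fork node Severity ∈ conditioning set.
  P3: blocked at fork node Severity ∈ conditioning set.
  P4: blocked at fork node Severity ∈ conditioning set.
  P5: blocked at fork node Severity ∈ conditioning set.
{Severity} contains no descendant of Biomarker and blocks every backdoor path.
No other singleton works — e.g. {Treatment} leaves P4 open — so {Severity} is the unique smallest valid adjustment set.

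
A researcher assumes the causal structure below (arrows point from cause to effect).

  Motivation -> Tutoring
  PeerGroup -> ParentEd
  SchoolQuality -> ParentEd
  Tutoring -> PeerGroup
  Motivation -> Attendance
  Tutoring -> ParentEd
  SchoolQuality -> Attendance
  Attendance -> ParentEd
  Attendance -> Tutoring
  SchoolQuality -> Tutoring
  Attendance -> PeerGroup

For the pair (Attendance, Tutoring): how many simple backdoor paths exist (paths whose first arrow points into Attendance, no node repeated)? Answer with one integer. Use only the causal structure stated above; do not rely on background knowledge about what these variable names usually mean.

4

A backdoor path from Attendance to Tutoring is any simple undirected path whose first edge points into Attendance (i.e. leaves Attendance via a parent).
Parents of Attendance: {Motivation, SchoolQuality}.
Enumerating:
  P1: Attendance <- Motivation -> Tutoring
  P2: Attendance <- SchoolQuality -> Tutoring
  P3: Attendance <- SchoolQuality -> ParentEd <- Tutoring
  P4: Attendance <- SchoolQuality -> ParentEd <- PeerGroup <- Tutoring
That exhausts the simple backdoor paths. Count: 4.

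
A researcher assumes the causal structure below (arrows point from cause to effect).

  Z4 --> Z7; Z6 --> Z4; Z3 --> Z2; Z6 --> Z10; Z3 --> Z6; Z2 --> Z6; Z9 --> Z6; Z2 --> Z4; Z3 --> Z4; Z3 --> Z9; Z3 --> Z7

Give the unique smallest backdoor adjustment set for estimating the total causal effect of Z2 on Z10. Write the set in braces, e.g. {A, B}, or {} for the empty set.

Variables eligible for adjustment (non-descendants of Z2, excluding Z2 and Z10): {Z3, Z9}.
Backdoor paths from Z2 to Z10:
  P1: Z2 <- Z3 -> Z9 -> Z6 -> Z10
  P2: Z2 <- Z3 -> Z6 -> Z10
  P3: Z2 <- Z3 -> Z4 <- Z6 -> Z10
  P4: Z2 <- Z3 -> Z7 <- Z4 <- Z6 -> Z10
The empty set is not sufficient: P1 (Z2 <- Z3 -> Z9 -> Z6 -> Z10) has no collider blocking it and no conditioned non-collider, so it is open.
Try {Z3}:
  P1: blocked at fork node Z3 ∈ conditioning set.
  P2: blocked at fork node Z3 ∈ conditioning set.
  P3: blocked at fork node Z3 ∈ conditioning set.
  P4: blocked at fork node Z3 ∈ conditioning set.
{Z3} contains no descendant of Z2 and blocks every backdoor path.
No other singleton works — e.g. {Z9} leaves P2 open — so {Z3} is the unique smallest valid adjustment set.

{Z3}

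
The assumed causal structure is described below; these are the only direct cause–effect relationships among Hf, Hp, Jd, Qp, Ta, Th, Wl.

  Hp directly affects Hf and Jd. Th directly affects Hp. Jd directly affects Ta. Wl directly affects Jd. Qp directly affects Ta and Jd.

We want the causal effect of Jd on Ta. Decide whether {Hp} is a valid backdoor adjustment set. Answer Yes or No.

No

Backdoor paths from Jd to Ta (paths whose first edge points into Jd):
  P1: Jd <- Qp -> Ta
Condition 1 (no descendant of Jd in the set): holds — descendants of Jd are {Ta}; none are in {Hp}.
Condition 2 (every backdoor path blocked by {Hp}):
  P1: open — no interior node is in the conditioning set.
{Hp} does not satisfy the backdoor criterion.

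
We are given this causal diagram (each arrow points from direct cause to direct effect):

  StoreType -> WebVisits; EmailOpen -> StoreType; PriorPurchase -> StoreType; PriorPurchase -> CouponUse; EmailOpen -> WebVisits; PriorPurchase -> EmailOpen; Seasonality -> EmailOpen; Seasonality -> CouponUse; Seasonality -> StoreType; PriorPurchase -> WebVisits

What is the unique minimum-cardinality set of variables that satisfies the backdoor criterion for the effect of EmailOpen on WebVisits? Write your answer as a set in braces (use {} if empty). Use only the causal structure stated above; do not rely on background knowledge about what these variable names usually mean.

{PriorPurchase, Seasonality}

Variables eligible for adjustment (non-descendants of EmailOpen, excluding EmailOpen and WebVisits): {CouponUse, PriorPurchase, Seasonality}.
Backdoor paths from EmailOpen to WebVisits:
  P1: EmailOpen <- PriorPurchase -> StoreType -> WebVisits
  P2: EmailOpen <- PriorPurchase -> WebVisits
  P3: EmailOpen <- PriorPurchase -> CouponUse <- Seasonality -> StoreType -> WebVisits
  P4: EmailOpen <- Seasonality -> StoreType <- PriorPurchase -> WebVisits
  P5: EmailOpen <- Seasonality -> StoreType -> WebVisits
  P6: EmailOpen <- Seasonality -> CouponUse <- PriorPurchase -> StoreType -> WebVisits
  P7: EmailOpen <- Seasonality -> CouponUse <- PriorPurchase -> WebVisits
The empty set is not sufficient: P1 (EmailOpen <- PriorPurchase -> StoreType -> WebVisits) has no collider blocking it and no conditioned non-collider, so it is open.
Try {PriorPurchase, Seasonality}:
  P1: blocked at fork node PriorPurchase ∈ conditioning set.
  P2: blocked at fork node PriorPurchase ∈ conditioning set.
  P3: blocked at fork node PriorPurchase ∈ conditioning set.
  P4: blocked at fork node Seasonality ∈ conditioning set.
  P5: blocked at fork node Seasonality ∈ conditioning set.
  P6: blocked at fork node Seasonality ∈ conditioning set.
  P7: blocked at fork node Seasonality ∈ conditioning set.
{PriorPurchase, Seasonality} contains no descendant of EmailOpen and blocks every backdoor path.
Every element of {PriorPurchase, Seasonality} is needed (dropping PriorPurchase leaves P1 open; dropping Seasonality leaves P5 open), so no proper subset is valid.
Among all size-2 subsets of the eligible variables, only {PriorPurchase, Seasonality} blocks every backdoor path, so it is the unique smallest valid adjustment set.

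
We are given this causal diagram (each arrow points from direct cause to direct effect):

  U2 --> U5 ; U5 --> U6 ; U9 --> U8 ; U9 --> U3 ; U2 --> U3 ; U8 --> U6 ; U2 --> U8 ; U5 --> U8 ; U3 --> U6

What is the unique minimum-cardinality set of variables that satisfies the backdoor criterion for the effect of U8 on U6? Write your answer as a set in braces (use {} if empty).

{U3, U5}

Variables eligible for adjustment (non-descendants of U8, excluding U8 and U6): {U2, U3, U5, U9}.
Backdoor paths from U8 to U6:
  P1: U8 <- U9 -> U3 <- U2 -> U5 -> U6
  P2: U8 <- U9 -> U3 -> U6
  P3: U8 <- U2 -> U5 -> U6
  P4: U8 <- U2 -> U3 -> U6
  P5: U8 <- U5 <- U2 -> U3 -> U6
  P6: U8 <- U5 -> U6
The empty set is not sufficient: P2 (U8 <- U9 -> U3 -> U6) has no collider blocking it and no conditioned non-collider, so it is open.
Try {U3, U5}:
  P1: blocked at chain node U5 ∈ conditioning set.
  P2: blocked at chain node U3 ∈ conditioning set.
  P3: blocked at chain node U5 ∈ conditioning set.
  P4: blocked at chain node U3 ∈ conditioning set.
  P5: blocked at chain node U5 ∈ conditioning set.
  P6: blocked at fork node U5 ∈ conditioning set.
{U3, U5} contains no descendant of U8 and blocks every backdoor path.
Every element of {U3, U5} is needed (dropping U3 leaves P2 open; dropping U5 leaves P1 open), so no proper subset is valid.
Among all size-2 subsets of the eligible variables, only {U3, U5} blocks every backdoor path, so it is the unique smallest valid adjustment set.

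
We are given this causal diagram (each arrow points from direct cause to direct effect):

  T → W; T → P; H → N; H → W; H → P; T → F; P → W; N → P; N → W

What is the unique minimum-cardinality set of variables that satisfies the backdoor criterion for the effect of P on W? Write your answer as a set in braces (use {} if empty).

Variables eligible for adjustment (non-descendants of P, excluding P and W): {F, H, N, T}.
Backdoor paths from P to W:
  P1: P <- H -> N -> W
  P2: P <- H -> W
  P3: P <- N <- H -> W
  P4: P <- N -> W
  P5: P <- T -> W
The empty set is not sufficient: P1 (P <- H -> N -> W) has no collider blocking it and no conditioned non-collider, so it is open.
Try {H, N, T}:
  P1: blocked at fork node H ∈ conditioning set.
  P2: blocked at fork node H ∈ conditioning set.
  P3: blocked at chain node N ∈ conditioning set.
  P4: blocked at fork node N ∈ conditioning set.
  P5: blocked at fork node T ∈ conditioning set.
{H, N, T} contains no descendant of P and blocks every backdoor path.
Every element of {H, N, T} is needed (dropping H leaves P2 open; dropping N leaves P4 open; dropping T leaves P5 open), so no proper subset is valid.
Among all size-3 subsets of the eligible variables, only {H, N, T} blocks every backdoor path, so it is the unique smallest valid adjustment set.

{H, N, T}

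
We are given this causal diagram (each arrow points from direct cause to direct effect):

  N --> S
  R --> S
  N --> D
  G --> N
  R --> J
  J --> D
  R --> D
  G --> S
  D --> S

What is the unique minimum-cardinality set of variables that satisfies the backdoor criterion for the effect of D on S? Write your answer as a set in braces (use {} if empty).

Variables eligible for adjustment (non-descendants of D, excluding D and S): {G, J, N, R}.
Backdoor paths from D to S:
  P1: D <- R -> S
  P2: D <- J <- R -> S
  P3: D <- N <- G -> S
  P4: D <- N -> S
The empty set is not sufficient: P1 (D <- R -> S) has no collider blocking it and no conditioned non-collider, so it is open.
Try {N, R}:
  P1: blocked at fork node R ∈ conditioning set.
  P2: blocked at fork node R ∈ conditioning set.
  P3: blocked at chain node N ∈ conditioning set.
  P4: blocked at fork node N ∈ conditioning set.
{N, R} contains no descendant of D and blocks every backdoor path.
Every element of {N, R} is needed (dropping N leaves P3 open; dropping R leaves P1 open), so no proper subset is valid.
Among all size-2 subsets of the eligible variables, only {N, R} blocks every backdoor path, so it is the unique smallest valid adjustment set.

{N, R}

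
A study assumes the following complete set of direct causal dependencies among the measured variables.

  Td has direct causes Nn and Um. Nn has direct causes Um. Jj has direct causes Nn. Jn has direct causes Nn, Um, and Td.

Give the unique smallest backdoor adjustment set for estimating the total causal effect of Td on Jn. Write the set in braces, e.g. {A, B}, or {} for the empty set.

{Nn, Um}

Variables eligible for adjustment (non-descendants of Td, excluding Td and Jn): {Jj, Nn, Um}.
Backdoor paths from Td to Jn:
  P1: Td <- Um -> Nn -> Jn
  P2: Td <- Um -> Jn
  P3: Td <- Nn <- Um -> Jn
  P4: Td <- Nn -> Jn
The empty set is not sufficient: P1 (Td <- Um -> Nn -> Jn) has no collider blocking it and no conditioned non-collider, so it is open.
Try {Nn, Um}:
  P1: blocked at fork node Um ∈ conditioning set.
  P2: blocked at fork node Um ∈ conditioning set.
  P3: blocked at chain node Nn ∈ conditioning set.
  P4: blocked at fork node Nn ∈ conditioning set.
{Nn, Um} contains no descendant of Td and blocks every backdoor path.
Every element of {Nn, Um} is needed (dropping Nn leaves P4 open; dropping Um leaves P2 open), so no proper subset is valid.
Among all size-2 subsets of the eligible variables, only {Nn, Um} blocks every backdoor path, so it is the unique smallest valid adjustment set.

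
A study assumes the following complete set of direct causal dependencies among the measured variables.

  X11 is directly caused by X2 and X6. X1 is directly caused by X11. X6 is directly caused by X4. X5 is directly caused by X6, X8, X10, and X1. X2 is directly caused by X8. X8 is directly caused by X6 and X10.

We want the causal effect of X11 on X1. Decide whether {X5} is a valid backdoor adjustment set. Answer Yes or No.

No

Backdoor paths from X11 to X1 (paths whose first edge points into X11):
  P1: X11 <- X6 -> X8 <- X10 -> X5 <- X1
  P2: X11 <- X6 -> X8 -> X5 <- X1
  P3: X11 <- X6 -> X5 <- X1
  P4: X11 <- X2 <- X8 <- X6 -> X5 <- X1
  P5: X11 <- X2 <- X8 <- X10 -> X5 <- X1
  P6: X11 <- X2 <- X8 -> X5 <- X1
Condition 1 (no descendant of X11 in the set): FAILS — X5 is a descendant of X11.
Condition 2 (every backdoor path blocked by {X5}):
  P1: open — collider(s) X8, X5 are conditioned on (or have a conditioned descendant) and no non-collider on the path is in the set.
  P2: open — collider(s) X5 are conditioned on (or have a conditioned descendant) and no non-collider on the path is in the set.
  P3: open — collider(s) X5 are conditioned on (or have a conditioned descendant) and no non-collider on the path is in the set.
  P4: open — collider(s) X5 are conditioned on (or have a conditioned descendant) and no non-collider on the path is in the set.
  P5: open — collider(s) X5 are conditioned on (or have a conditioned descendant) and no non-collider on the path is in the set.
  P6: open — collider(s) X5 are conditioned on (or have a conditioned descendant) and no non-collider on the path is in the set.
{X5} does not satisfy the backdoor criterion.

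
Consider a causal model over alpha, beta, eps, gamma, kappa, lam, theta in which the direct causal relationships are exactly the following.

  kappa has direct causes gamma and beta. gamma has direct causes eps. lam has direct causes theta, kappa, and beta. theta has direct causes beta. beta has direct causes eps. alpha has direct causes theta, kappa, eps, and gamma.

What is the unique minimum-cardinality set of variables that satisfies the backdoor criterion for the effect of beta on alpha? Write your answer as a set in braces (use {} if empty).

{eps}

Variables eligible for adjustment (non-descendants of beta, excluding beta and alpha): {eps, gamma}.
Backdoor paths from beta to alpha:
  P1: beta <- eps -> gamma -> kappa -> lam <- theta -> alpha
  P2: beta <- eps -> gamma -> kappa -> alpha
  P3: beta <- eps -> gamma -> alpha
  P4: beta <- eps -> alpha
The empty set is not sufficient: P2 (beta <- eps -> gamma -> kappa -> alpha) has no collider blocking it and no conditioned non-collider, so it is open.
Try {eps}:
  P1: blocked at fork node eps ∈ conditioning set.
  P2: blocked at fork node eps ∈ conditioning set.
  P3: blocked at fork node eps ∈ conditioning set.
  P4: blocked at fork node eps ∈ conditioning set.
{eps} contains no descendant of beta and blocks every backdoor path.
No other singleton works — e.g. {gamma} leaves P4 open — so {eps} is the unique smallest valid adjustment set.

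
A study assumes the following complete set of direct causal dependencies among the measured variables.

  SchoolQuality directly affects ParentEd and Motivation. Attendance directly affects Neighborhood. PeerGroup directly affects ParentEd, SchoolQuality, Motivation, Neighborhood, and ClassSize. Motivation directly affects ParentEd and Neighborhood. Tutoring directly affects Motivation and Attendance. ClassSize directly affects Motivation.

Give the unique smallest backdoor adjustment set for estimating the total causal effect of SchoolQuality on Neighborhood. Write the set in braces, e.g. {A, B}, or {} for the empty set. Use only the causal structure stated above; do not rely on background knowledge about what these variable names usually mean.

{PeerGroup}

Variables eligible for adjustment (non-descendants of SchoolQuality, excluding SchoolQuality and Neighborhood): {Attendance, ClassSize, PeerGroup, Tutoring}.
Backdoor paths from SchoolQuality to Neighborhood:
  P1: SchoolQuality <- PeerGroup -> ClassSize -> Motivation <- Tutoring -> Attendance -> Neighborhood
  P2: SchoolQuality <- PeerGroup -> ClassSize -> Motivation -> Neighborhood
  P3: SchoolQuality <- PeerGroup -> Motivation <- Tutoring -> Attendance -> Neighborhood
  P4: SchoolQuality <- PeerGroup -> Motivation -> Neighborhood
  P5: SchoolQuality <- PeerGroup -> ParentEd <- Motivation <- Tutoring -> Attendance -> Neighborhood
  P6: SchoolQuality <- PeerGroup -> ParentEd <- Motivation -> Neighborhood
  P7: SchoolQuality <- PeerGroup -> Neighborhood
The empty set is not sufficient: P2 (SchoolQuality <- PeerGroup -> ClassSize -> Motivation -> Neighborhood) has no collider blocking it and no conditioned non-collider, so it is open.
Try {PeerGroup}:
  P1: blocked at fork node PeerGroup ∈ conditioning set.
  P2: blocked at fork node PeerGroup ∈ conditioning set.
  P3: blocked at fork node PeerGroup ∈ conditioning set.
  P4: blocked at fork node PeerGroup ∈ conditioning set.
  P5: blocked at fork node PeerGroup ∈ conditioning set.
  P6: blocked at fork node PeerGroup ∈ conditioning set.
  P7: blocked at fork node PeerGroup ∈ conditioning set.
{PeerGroup} contains no descendant of SchoolQuality and blocks every backdoor path.
No other singleton works — e.g. {Tutoring} leaves P2 open — so {PeerGroup} is the unique smallest valid adjustment set.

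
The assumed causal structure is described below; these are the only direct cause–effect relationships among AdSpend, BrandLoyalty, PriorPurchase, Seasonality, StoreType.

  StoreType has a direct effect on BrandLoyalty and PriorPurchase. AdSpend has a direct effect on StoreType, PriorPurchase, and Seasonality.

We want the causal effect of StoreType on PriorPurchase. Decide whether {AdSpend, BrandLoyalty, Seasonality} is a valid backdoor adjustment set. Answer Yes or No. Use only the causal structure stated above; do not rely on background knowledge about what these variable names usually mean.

No

Backdoor paths from StoreType to PriorPurchase (paths whose first edge points into StoreType):
  P1: StoreType <- AdSpend -> PriorPurchase
Condition 1 (no descendant of StoreType in the set): FAILS — BrandLoyalty is a descendant of StoreType.
Condition 2 (every backdoor path blocked by {AdSpend, BrandLoyalty, Seasonality}):
  P1: blocked at fork node AdSpend ∈ conditioning set.
{AdSpend, BrandLoyalty, Seasonality} does not satisfy the backdoor criterion.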